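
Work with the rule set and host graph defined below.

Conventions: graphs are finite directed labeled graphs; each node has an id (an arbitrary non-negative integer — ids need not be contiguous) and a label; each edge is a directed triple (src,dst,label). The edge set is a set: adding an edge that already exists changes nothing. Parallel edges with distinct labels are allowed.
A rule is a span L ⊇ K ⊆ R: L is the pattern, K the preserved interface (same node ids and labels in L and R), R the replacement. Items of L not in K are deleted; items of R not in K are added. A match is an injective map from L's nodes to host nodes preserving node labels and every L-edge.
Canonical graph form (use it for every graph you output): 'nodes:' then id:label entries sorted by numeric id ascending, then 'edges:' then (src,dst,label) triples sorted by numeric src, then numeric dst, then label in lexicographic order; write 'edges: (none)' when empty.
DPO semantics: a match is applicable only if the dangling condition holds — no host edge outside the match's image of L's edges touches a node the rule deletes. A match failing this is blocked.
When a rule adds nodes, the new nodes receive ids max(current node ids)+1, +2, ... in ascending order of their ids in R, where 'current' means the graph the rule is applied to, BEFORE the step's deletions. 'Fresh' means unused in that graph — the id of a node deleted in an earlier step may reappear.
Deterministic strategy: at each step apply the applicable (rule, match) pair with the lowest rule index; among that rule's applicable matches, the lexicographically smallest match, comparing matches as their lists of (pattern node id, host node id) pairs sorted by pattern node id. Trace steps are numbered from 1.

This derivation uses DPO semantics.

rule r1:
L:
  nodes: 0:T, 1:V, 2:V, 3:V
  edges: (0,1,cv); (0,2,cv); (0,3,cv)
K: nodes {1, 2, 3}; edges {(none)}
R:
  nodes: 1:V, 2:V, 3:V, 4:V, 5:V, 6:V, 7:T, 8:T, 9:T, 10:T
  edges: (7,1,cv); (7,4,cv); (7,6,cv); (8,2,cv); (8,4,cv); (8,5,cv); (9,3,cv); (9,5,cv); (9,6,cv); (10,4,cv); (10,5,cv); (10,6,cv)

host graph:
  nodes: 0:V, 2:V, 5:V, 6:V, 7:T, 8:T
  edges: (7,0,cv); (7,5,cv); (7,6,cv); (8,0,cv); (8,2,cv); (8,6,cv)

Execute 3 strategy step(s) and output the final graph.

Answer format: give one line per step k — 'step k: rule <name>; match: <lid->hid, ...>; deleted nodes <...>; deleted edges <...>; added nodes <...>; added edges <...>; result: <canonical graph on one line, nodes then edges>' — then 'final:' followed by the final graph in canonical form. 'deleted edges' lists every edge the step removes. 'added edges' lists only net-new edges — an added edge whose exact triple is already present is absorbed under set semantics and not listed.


step 1: rule r1; match: 0->7, 1->0, 2->5, 3->6; deleted nodes 7; deleted edges (7,0,cv); (7,5,cv); (7,6,cv); added nodes 9, 10, 11, 12, 13, 14, 15; added edges (12,0,cv); (12,9,cv); (12,11,cv); (13,5,cv); (13,9,cv); (13,10,cv); (14,6,cv); (14,10,cv); (14,11,cv); (15,9,cv); (15,10,cv); (15,11,cv); result: nodes: 0:V, 2:V, 5:V, 6:V, 8:T, 9:V, 10:V, 11:V, 12:T, 13:T, 14:T, 15:T edges: (8,0,cv); (8,2,cv); (8,6,cv); (12,0,cv); (12,9,cv); (12,11,cv); (13,5,cv); (13,9,cv); (13,10,cv); (14,6,cv); (14,10,cv); (14,11,cv); (15,9,cv); (15,10,cv); (15,11,cv)
step 2: rule r1; match: 0->8, 1->0, 2->2, 3->6; deleted nodes 8; deleted edges (8,0,cv); (8,2,cv); (8,6,cv); added nodes 16, 17, 18, 19, 20, 21, 22; added edges (19,0,cv); (19,16,cv); (19,18,cv); (20,2,cv); (20,16,cv); (20,17,cv); (21,6,cv); (21,17,cv); (21,18,cv); (22,16,cv); (22,17,cv); (22,18,cv); result: nodes: 0:V, 2:V, 5:V, 6:V, 9:V, 10:V, 11:V, 12:T, 13:T, 14:T, 15:T, 16:V, 17:V, 18:V, 19:T, 20:T, 21:T, 22:T edges: (12,0,cv); (12,9,cv); (12,11,cv); (13,5,cv); (13,9,cv); (13,10,cv); (14,6,cv); (14,10,cv); (14,11,cv); (15,9,cv); (15,10,cv); (15,11,cv); (19,0,cv); (19,16,cv); (19,18,cv); (20,2,cv); (20,16,cv); (20,17,cv); (21,6,cv); (21,17,cv); (21,18,cv); (22,16,cv); (22,17,cv); (22,18,cv)
step 3: rule r1; match: 0->12, 1->0, 2->9, 3->11; deleted nodes 12; deleted edges (12,0,cv); (12,9,cv); (12,11,cv); added nodes 23, 24, 25, 26, 27, 28, 29; added edges (26,0,cv); (26,23,cv); (26,25,cv); (27,9,cv); (27,23,cv); (27,24,cv); (28,11,cv); (28,24,cv); (28,25,cv); (29,23,cv); (29,24,cv); (29,25,cv); result: nodes: 0:V, 2:V, 5:V, 6:V, 9:V, 10:V, 11:V, 13:T, 14:T, 15:T, 16:V, 17:V, 18:V, 19:T, 20:T, 21:T, 22:T, 23:V, 24:V, 25:V, 26:T, 27:T, 28:T, 29:T edges: (13,5,cv); (13,9,cv); (13,10,cv); (14,6,cv); (14,10,cv); (14,11,cv); (15,9,cv); (15,10,cv); (15,11,cv); (19,0,cv); (19,16,cv); (19,18,cv); (20,2,cv); (20,16,cv); (20,17,cv); (21,6,cv); (21,17,cv); (21,18,cv); (22,16,cv); (22,17,cv); (22,18,cv); (26,0,cv); (26,23,cv); (26,25,cv); (27,9,cv); (27,23,cv); (27,24,cv); (28,11,cv); (28,24,cv); (28,25,cv); (29,23,cv); (29,24,cv); (29,25,cv)
final:
nodes: 0:V, 2:V, 5:V, 6:V, 9:V, 10:V, 11:V, 13:T, 14:T, 15:T, 16:V, 17:V, 18:V, 19:T, 20:T, 21:T, 22:T, 23:V, 24:V, 25:V, 26:T, 27:T, 28:T, 29:T
edges: (13,5,cv); (13,9,cv); (13,10,cv); (14,6,cv); (14,10,cv); (14,11,cv); (15,9,cv); (15,10,cv); (15,11,cv); (19,0,cv); (19,16,cv); (19,18,cv); (20,2,cv); (20,16,cv); (20,17,cv); (21,6,cv); (21,17,cv); (21,18,cv); (22,16,cv); (22,17,cv); (22,18,cv); (26,0,cv); (26,23,cv); (26,25,cv); (27,9,cv); (27,23,cv); (27,24,cv); (28,11,cv); (28,24,cv); (28,25,cv); (29,23,cv); (29,24,cv); (29,25,cv)


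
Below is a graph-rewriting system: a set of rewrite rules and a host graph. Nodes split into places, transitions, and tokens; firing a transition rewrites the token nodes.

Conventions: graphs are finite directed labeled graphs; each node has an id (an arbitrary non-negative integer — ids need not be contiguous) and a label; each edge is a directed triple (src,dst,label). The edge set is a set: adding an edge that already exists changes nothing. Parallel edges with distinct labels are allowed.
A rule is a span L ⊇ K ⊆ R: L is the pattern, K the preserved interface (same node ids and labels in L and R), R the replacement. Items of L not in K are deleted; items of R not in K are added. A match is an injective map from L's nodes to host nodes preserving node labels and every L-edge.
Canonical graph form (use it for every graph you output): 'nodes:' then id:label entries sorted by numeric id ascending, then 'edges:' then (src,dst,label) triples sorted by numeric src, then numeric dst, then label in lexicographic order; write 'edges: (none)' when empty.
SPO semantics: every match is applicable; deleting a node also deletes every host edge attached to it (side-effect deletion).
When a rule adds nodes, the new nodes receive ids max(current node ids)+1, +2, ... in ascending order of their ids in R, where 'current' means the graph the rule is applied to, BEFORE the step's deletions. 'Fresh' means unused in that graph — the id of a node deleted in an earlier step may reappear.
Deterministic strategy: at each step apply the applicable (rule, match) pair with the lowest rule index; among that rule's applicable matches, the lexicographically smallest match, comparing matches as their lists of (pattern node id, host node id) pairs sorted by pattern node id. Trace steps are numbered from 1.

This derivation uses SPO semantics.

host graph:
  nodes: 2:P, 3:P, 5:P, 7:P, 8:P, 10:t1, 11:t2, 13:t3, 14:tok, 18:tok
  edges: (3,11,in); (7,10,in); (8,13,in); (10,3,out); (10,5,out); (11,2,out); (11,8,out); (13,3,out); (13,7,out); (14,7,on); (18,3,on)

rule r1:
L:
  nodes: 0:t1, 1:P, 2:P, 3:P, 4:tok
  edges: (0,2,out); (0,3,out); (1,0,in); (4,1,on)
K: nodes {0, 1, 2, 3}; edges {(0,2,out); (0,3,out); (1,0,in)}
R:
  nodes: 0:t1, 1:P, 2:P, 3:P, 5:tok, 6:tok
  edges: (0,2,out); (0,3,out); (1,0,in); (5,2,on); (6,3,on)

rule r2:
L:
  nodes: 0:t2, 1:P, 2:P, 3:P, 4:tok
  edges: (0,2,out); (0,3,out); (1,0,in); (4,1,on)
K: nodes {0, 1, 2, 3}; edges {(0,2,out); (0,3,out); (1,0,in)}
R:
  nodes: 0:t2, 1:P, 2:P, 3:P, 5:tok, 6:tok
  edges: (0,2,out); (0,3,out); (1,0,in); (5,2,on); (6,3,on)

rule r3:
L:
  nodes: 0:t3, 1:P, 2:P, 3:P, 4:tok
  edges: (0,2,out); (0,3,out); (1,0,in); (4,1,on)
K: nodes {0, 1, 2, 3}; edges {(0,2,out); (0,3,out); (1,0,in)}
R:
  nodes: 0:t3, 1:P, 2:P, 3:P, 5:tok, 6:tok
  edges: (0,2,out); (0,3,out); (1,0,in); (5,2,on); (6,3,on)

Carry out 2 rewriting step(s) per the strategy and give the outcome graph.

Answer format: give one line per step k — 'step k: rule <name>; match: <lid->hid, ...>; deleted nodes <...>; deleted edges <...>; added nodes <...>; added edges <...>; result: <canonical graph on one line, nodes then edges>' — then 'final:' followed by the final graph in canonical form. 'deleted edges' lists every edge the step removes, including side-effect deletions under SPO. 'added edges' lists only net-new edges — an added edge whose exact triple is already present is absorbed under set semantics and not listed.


step 1: rule r1; match: 0->10, 1->7, 2->3, 3->5, 4->14; deleted nodes 14; deleted edges (14,7,on); added nodes 19, 20; added edges (19,3,on); (20,5,on); result: nodes: 2:P, 3:P, 5:P, 7:P, 8:P, 10:t1, 11:t2, 13:t3, 18:tok, 19:tok, 20:tok edges: (3,11,in); (7,10,in); (8,13,in); (10,3,out); (10,5,out); (11,2,out); (11,8,out); (13,3,out); (13,7,out); (18,3,on); (19,3,on); (20,5,on)
step 2: rule r2; match: 0->11, 1->3, 2->2, 3->8, 4->18; deleted nodes 18; deleted edges (18,3,on); added nodes 21, 22; added edges (21,2,on); (22,8,on); result: nodes: 2:P, 3:P, 5:P, 7:P, 8:P, 10:t1, 11:t2, 13:t3, 19:tok, 20:tok, 21:tok, 22:tok edges: (3,11,in); (7,10,in); (8,13,in); (10,3,out); (10,5,out); (11,2,out); (11,8,out); (13,3,out); (13,7,out); (19,3,on); (20,5,on); (21,2,on); (22,8,on)
final:
nodes: 2:P, 3:P, 5:P, 7:P, 8:P, 10:t1, 11:t2, 13:t3, 19:tok, 20:tok, 21:tok, 22:tok
edges: (3,11,in); (7,10,in); (8,13,in); (10,3,out); (10,5,out); (11,2,out); (11,8,out); (13,3,out); (13,7,out); (19,3,on); (20,5,on); (21,2,on); (22,8,on)


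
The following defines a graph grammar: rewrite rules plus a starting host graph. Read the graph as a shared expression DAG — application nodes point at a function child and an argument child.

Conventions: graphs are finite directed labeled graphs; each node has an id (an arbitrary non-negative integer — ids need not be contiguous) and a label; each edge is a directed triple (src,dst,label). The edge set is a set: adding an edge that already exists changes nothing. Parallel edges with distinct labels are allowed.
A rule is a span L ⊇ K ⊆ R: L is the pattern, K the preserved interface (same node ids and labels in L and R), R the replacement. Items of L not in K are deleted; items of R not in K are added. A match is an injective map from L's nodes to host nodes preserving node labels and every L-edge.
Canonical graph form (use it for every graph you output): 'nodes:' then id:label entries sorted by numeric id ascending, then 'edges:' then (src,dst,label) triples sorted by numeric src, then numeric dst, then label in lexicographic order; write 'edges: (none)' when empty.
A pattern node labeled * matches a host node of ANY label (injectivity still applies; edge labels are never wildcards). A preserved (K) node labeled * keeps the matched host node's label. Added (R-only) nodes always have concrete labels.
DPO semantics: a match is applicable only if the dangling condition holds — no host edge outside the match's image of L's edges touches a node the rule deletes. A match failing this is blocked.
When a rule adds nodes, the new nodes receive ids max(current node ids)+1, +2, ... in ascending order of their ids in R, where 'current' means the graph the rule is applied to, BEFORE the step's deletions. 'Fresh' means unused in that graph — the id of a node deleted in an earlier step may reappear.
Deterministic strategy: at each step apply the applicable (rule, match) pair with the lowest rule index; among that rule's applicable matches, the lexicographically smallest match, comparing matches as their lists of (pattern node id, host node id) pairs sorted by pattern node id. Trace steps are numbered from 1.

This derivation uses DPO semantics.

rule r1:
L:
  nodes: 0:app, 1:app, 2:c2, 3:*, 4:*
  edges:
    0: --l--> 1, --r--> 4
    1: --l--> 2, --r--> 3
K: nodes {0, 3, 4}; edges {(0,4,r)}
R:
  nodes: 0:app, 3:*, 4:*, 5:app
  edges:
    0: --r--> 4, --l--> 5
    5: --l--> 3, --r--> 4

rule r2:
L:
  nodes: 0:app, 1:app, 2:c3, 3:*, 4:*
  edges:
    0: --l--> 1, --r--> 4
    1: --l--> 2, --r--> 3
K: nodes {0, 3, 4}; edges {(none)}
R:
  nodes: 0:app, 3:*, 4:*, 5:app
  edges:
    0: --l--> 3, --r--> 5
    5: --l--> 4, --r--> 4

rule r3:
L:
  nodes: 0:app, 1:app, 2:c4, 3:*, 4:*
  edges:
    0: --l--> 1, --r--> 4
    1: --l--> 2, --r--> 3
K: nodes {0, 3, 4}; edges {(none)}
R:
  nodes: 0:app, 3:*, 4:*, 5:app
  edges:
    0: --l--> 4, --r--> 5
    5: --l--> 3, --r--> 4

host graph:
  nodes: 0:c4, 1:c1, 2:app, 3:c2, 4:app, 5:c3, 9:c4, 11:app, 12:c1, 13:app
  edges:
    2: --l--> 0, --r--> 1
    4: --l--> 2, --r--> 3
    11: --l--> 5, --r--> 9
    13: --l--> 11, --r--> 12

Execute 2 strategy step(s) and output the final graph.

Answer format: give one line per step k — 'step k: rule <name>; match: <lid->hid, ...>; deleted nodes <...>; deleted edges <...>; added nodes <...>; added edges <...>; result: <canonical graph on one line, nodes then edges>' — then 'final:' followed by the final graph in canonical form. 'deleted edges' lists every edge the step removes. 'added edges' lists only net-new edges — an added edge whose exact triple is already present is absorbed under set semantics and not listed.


step 1: rule r2; match: 0->13, 1->11, 2->5, 3->9, 4->12; deleted nodes 5, 11; deleted edges (11,5,l); (11,9,r); (13,11,l); (13,12,r); added nodes 14; added edges (13,9,l); (13,14,r); (14,12,l); (14,12,r); result: nodes: 0:c4, 1:c1, 2:app, 3:c2, 4:app, 9:c4, 12:c1, 13:app, 14:app edges: (2,0,l); (2,1,r); (4,2,l); (4,3,r); (13,9,l); (13,14,r); (14,12,l); (14,12,r)
step 2: rule r3; match: 0->4, 1->2, 2->0, 3->1, 4->3; deleted nodes 0, 2; deleted edges (2,0,l); (2,1,r); (4,2,l); (4,3,r); added nodes 15; added edges (4,3,l); (4,15,r); (15,1,l); (15,3,r); result: nodes: 1:c1, 3:c2, 4:app, 9:c4, 12:c1, 13:app, 14:app, 15:app edges: (4,3,l); (4,15,r); (13,9,l); (13,14,r); (14,12,l); (14,12,r); (15,1,l); (15,3,r)
final:
nodes: 1:c1, 3:c2, 4:app, 9:c4, 12:c1, 13:app, 14:app, 15:app
edges: (4,3,l); (4,15,r); (13,9,l); (13,14,r); (14,12,l); (14,12,r); (15,1,l); (15,3,r)


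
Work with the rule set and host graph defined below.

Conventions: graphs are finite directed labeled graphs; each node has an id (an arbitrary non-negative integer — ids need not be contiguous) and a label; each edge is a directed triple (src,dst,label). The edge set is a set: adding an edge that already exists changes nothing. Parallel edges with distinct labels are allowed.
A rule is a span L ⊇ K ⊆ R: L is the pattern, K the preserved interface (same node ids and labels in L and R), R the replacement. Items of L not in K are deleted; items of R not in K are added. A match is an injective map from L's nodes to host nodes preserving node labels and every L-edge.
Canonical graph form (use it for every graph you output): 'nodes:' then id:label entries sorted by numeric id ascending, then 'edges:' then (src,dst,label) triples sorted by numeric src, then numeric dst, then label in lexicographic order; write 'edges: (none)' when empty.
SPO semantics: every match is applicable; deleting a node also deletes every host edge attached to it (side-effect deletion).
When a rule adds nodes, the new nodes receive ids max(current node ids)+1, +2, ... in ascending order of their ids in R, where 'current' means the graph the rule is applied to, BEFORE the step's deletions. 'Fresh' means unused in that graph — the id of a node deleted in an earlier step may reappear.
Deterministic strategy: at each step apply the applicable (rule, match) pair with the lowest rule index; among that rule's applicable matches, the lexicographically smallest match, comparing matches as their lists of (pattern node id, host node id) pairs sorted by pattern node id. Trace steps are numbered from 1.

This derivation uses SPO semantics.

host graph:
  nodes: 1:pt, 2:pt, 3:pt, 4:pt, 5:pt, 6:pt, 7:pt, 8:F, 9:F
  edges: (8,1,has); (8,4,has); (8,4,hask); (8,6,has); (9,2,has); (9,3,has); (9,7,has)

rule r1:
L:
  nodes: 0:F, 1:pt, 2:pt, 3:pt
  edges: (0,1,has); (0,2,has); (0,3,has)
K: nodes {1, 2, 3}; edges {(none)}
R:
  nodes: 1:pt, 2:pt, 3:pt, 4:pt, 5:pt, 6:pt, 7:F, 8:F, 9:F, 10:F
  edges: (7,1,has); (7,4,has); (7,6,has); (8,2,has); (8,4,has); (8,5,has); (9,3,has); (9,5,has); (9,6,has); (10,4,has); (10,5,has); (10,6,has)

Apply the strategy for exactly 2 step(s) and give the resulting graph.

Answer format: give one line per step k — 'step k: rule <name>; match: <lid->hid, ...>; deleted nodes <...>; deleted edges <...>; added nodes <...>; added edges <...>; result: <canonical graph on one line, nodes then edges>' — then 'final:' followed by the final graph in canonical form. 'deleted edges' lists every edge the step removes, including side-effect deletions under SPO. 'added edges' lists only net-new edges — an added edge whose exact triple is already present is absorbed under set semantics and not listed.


step 1: rule r1; match: 0->8, 1->1, 2->4, 3->6; deleted nodes 8; deleted edges (8,1,has); (8,4,has); (8,4,hask); (8,6,has); added nodes 10, 11, 12, 13, 14, 15, 16; added edges (13,1,has); (13,10,has); (13,12,has); (14,4,has); (14,10,has); (14,11,has); (15,6,has); (15,11,has); (15,12,has); (16,10,has); (16,11,has); (16,12,has); result: nodes: 1:pt, 2:pt, 3:pt, 4:pt, 5:pt, 6:pt, 7:pt, 9:F, 10:pt, 11:pt, 12:pt, 13:F, 14:F, 15:F, 16:F edges: (9,2,has); (9,3,has); (9,7,has); (13,1,has); (13,10,has); (13,12,has); (14,4,has); (14,10,has); (14,11,has); (15,6,has); (15,11,has); (15,12,has); (16,10,has); (16,11,has); (16,12,has)
step 2: rule r1; match: 0->9, 1->2, 2->3, 3->7; deleted nodes 9; deleted edges (9,2,has); (9,3,has); (9,7,has); added nodes 17, 18, 19, 20, 21, 22, 23; added edges (20,2,has); (20,17,has); (20,19,has); (21,3,has); (21,17,has); (21,18,has); (22,7,has); (22,18,has); (22,19,has); (23,17,has); (23,18,has); (23,19,has); result: nodes: 1:pt, 2:pt, 3:pt, 4:pt, 5:pt, 6:pt, 7:pt, 10:pt, 11:pt, 12:pt, 13:F, 14:F, 15:F, 16:F, 17:pt, 18:pt, 19:pt, 20:F, 21:F, 22:F, 23:F edges: (13,1,has); (13,10,has); (13,12,has); (14,4,has); (14,10,has); (14,11,has); (15,6,has); (15,11,has); (15,12,has); (16,10,has); (16,11,has); (16,12,has); (20,2,has); (20,17,has); (20,19,has); (21,3,has); (21,17,has); (21,18,has); (22,7,has); (22,18,has); (22,19,has); (23,17,has); (23,18,has); (23,19,has)
final:
nodes: 1:pt, 2:pt, 3:pt, 4:pt, 5:pt, 6:pt, 7:pt, 10:pt, 11:pt, 12:pt, 13:F, 14:F, 15:F, 16:F, 17:pt, 18:pt, 19:pt, 20:F, 21:F, 22:F, 23:F
edges: (13,1,has); (13,10,has); (13,12,has); (14,4,has); (14,10,has); (14,11,has); (15,6,has); (15,11,has); (15,12,has); (16,10,has); (16,11,has); (16,12,has); (20,2,has); (20,17,has); (20,19,has); (21,3,has); (21,17,has); (21,18,has); (22,7,has); (22,18,has); (22,19,has); (23,17,has); (23,18,has); (23,19,has)


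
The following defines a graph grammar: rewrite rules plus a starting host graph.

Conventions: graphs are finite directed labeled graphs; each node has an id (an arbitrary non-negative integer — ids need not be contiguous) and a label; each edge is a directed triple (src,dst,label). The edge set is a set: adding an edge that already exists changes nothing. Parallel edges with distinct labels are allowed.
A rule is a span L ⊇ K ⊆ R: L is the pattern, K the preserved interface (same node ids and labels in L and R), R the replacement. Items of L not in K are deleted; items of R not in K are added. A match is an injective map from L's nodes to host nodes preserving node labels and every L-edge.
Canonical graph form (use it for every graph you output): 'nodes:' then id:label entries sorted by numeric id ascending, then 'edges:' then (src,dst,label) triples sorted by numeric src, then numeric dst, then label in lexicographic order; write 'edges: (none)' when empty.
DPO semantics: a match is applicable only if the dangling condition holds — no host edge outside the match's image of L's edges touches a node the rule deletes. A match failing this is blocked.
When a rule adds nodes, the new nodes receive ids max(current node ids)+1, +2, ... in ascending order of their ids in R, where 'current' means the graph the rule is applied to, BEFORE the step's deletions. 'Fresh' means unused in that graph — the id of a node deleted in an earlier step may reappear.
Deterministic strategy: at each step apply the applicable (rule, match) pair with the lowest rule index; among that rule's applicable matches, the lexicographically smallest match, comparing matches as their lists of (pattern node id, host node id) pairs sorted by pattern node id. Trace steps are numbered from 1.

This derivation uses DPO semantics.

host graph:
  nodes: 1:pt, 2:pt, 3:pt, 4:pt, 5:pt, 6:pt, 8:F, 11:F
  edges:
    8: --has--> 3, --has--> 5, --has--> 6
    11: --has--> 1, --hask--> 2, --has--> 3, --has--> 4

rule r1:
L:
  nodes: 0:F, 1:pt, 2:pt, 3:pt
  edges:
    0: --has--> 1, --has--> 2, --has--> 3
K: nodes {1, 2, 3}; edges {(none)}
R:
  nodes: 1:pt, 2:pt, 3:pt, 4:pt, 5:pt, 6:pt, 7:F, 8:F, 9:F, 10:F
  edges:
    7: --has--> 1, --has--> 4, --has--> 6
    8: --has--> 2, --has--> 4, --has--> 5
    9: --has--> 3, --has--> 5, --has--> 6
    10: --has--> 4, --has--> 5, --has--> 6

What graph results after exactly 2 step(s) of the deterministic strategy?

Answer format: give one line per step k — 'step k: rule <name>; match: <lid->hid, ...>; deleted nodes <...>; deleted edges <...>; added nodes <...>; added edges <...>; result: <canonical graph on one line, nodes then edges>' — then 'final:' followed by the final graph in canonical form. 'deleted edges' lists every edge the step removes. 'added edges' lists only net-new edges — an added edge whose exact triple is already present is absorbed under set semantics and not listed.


step 1: rule r1; match: 0->8, 1->3, 2->5, 3->6; deleted nodes 8; deleted edges (8,3,has); (8,5,has); (8,6,has); added nodes 12, 13, 14, 15, 16, 17, 18; added edges (15,3,has); (15,12,has); (15,14,has); (16,5,has); (16,12,has); (16,13,has); (17,6,has); (17,13,has); (17,14,has); (18,12,has); (18,13,has); (18,14,has); result: nodes: 1:pt, 2:pt, 3:pt, 4:pt, 5:pt, 6:pt, 11:F, 12:pt, 13:pt, 14:pt, 15:F, 16:F, 17:F, 18:F edges: (11,1,has); (11,2,hask); (11,3,has); (11,4,has); (15,3,has); (15,12,has); (15,14,has); (16,5,has); (16,12,has); (16,13,has); (17,6,has); (17,13,has); (17,14,has); (18,12,has); (18,13,has); (18,14,has)
step 2: rule r1; match: 0->15, 1->3, 2->12, 3->14; deleted nodes 15; deleted edges (15,3,has); (15,12,has); (15,14,has); added nodes 19, 20, 21, 22, 23, 24, 25; added edges (22,3,has); (22,19,has); (22,21,has); (23,12,has); (23,19,has); (23,20,has); (24,14,has); (24,20,has); (24,21,has); (25,19,has); (25,20,has); (25,21,has); result: nodes: 1:pt, 2:pt, 3:pt, 4:pt, 5:pt, 6:pt, 11:F, 12:pt, 13:pt, 14:pt, 16:F, 17:F, 18:F, 19:pt, 20:pt, 21:pt, 22:F, 23:F, 24:F, 25:F edges: (11,1,has); (11,2,hask); (11,3,has); (11,4,has); (16,5,has); (16,12,has); (16,13,has); (17,6,has); (17,13,has); (17,14,has); (18,12,has); (18,13,has); (18,14,has); (22,3,has); (22,19,has); (22,21,has); (23,12,has); (23,19,has); (23,20,has); (24,14,has); (24,20,has); (24,21,has); (25,19,has); (25,20,has); (25,21,has)
final:
nodes: 1:pt, 2:pt, 3:pt, 4:pt, 5:pt, 6:pt, 11:F, 12:pt, 13:pt, 14:pt, 16:F, 17:F, 18:F, 19:pt, 20:pt, 21:pt, 22:F, 23:F, 24:F, 25:F
edges: (11,1,has); (11,2,hask); (11,3,has); (11,4,has); (16,5,has); (16,12,has); (16,13,has); (17,6,has); (17,13,has); (17,14,has); (18,12,has); (18,13,has); (18,14,has); (22,3,has); (22,19,has); (22,21,has); (23,12,has); (23,19,has); (23,20,has); (24,14,has); (24,20,has); (24,21,has); (25,19,has); (25,20,has); (25,21,has)


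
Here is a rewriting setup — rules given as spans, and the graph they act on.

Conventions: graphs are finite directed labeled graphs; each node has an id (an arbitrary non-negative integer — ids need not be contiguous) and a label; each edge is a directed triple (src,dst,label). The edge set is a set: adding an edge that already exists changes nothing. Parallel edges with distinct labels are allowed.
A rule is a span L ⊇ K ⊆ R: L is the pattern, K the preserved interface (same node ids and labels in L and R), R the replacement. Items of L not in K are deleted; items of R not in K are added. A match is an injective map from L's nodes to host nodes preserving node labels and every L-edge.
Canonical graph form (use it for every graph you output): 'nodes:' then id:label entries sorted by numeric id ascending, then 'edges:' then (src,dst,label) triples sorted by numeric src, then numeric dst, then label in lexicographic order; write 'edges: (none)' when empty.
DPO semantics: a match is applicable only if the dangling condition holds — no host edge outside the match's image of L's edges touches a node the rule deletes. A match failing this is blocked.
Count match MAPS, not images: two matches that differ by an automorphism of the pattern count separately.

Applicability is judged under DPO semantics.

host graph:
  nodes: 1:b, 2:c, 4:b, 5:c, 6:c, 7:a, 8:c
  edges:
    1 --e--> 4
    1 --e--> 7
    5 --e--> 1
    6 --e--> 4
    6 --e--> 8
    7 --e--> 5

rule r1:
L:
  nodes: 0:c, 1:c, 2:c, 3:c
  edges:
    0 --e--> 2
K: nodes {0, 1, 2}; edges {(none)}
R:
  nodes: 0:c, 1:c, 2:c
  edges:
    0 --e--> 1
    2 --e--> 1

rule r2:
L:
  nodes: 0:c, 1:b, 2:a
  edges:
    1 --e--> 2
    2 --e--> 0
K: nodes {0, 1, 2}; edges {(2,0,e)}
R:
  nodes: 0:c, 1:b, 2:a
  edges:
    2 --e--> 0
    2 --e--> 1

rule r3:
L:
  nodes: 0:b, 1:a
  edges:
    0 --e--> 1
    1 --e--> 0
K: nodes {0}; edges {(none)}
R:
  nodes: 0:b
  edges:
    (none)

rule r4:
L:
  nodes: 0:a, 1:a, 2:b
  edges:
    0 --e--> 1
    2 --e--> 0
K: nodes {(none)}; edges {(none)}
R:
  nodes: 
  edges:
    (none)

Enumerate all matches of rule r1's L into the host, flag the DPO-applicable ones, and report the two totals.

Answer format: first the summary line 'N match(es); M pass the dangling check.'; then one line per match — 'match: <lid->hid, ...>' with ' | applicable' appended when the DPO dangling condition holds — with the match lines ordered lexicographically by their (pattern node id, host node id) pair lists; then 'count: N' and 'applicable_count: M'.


2 match(es); 1 pass the dangling check.
match: 0->6, 1->2, 2->8, 3->5
match: 0->6, 1->5, 2->8, 3->2 | applicable
count: 2
applicable_count: 1


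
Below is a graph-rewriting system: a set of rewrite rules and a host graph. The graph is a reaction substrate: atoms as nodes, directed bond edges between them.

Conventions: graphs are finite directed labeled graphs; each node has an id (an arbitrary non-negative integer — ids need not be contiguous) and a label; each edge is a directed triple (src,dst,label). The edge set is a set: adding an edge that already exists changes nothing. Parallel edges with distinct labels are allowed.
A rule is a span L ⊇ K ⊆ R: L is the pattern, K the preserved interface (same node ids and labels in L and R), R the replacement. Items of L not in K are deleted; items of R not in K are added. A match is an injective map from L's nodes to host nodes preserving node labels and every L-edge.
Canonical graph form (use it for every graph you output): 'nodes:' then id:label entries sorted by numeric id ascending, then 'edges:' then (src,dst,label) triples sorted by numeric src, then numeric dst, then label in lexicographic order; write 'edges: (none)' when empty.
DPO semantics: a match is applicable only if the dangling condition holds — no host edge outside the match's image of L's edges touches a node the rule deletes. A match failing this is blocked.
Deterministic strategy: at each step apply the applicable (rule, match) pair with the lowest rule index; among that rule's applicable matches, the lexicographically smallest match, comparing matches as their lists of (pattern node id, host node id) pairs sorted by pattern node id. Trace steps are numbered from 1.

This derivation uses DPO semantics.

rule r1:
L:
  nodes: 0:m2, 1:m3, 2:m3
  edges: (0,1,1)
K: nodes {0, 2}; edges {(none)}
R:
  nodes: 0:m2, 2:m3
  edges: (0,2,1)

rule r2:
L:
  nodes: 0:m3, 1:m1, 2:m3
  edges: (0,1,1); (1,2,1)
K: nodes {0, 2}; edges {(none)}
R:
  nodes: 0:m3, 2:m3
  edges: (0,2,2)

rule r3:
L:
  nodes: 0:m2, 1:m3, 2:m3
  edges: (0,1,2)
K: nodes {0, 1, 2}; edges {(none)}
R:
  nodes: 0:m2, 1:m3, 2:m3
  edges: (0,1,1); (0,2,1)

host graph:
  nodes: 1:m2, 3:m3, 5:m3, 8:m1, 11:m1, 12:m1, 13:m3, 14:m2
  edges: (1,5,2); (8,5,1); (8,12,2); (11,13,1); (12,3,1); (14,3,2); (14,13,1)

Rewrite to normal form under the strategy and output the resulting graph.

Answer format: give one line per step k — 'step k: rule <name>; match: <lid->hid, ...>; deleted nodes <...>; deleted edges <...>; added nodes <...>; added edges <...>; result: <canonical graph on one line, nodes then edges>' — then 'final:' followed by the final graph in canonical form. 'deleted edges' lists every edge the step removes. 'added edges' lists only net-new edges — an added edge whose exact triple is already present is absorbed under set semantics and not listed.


step 1: rule r3; match: 0->1, 1->5, 2->3; deleted nodes (none); deleted edges (1,5,2); added nodes (none); added edges (1,3,1); (1,5,1); result: nodes: 1:m2, 3:m3, 5:m3, 8:m1, 11:m1, 12:m1, 13:m3, 14:m2 edges: (1,3,1); (1,5,1); (8,5,1); (8,12,2); (11,13,1); (12,3,1); (14,3,2); (14,13,1)
step 2: rule r3; match: 0->14, 1->3, 2->5; deleted nodes (none); deleted edges (14,3,2); added nodes (none); added edges (14,3,1); (14,5,1); result: nodes: 1:m2, 3:m3, 5:m3, 8:m1, 11:m1, 12:m1, 13:m3, 14:m2 edges: (1,3,1); (1,5,1); (8,5,1); (8,12,2); (11,13,1); (12,3,1); (14,3,1); (14,5,1); (14,13,1)
final:
nodes: 1:m2, 3:m3, 5:m3, 8:m1, 11:m1, 12:m1, 13:m3, 14:m2
edges: (1,3,1); (1,5,1); (8,5,1); (8,12,2); (11,13,1); (12,3,1); (14,3,1); (14,5,1); (14,13,1)


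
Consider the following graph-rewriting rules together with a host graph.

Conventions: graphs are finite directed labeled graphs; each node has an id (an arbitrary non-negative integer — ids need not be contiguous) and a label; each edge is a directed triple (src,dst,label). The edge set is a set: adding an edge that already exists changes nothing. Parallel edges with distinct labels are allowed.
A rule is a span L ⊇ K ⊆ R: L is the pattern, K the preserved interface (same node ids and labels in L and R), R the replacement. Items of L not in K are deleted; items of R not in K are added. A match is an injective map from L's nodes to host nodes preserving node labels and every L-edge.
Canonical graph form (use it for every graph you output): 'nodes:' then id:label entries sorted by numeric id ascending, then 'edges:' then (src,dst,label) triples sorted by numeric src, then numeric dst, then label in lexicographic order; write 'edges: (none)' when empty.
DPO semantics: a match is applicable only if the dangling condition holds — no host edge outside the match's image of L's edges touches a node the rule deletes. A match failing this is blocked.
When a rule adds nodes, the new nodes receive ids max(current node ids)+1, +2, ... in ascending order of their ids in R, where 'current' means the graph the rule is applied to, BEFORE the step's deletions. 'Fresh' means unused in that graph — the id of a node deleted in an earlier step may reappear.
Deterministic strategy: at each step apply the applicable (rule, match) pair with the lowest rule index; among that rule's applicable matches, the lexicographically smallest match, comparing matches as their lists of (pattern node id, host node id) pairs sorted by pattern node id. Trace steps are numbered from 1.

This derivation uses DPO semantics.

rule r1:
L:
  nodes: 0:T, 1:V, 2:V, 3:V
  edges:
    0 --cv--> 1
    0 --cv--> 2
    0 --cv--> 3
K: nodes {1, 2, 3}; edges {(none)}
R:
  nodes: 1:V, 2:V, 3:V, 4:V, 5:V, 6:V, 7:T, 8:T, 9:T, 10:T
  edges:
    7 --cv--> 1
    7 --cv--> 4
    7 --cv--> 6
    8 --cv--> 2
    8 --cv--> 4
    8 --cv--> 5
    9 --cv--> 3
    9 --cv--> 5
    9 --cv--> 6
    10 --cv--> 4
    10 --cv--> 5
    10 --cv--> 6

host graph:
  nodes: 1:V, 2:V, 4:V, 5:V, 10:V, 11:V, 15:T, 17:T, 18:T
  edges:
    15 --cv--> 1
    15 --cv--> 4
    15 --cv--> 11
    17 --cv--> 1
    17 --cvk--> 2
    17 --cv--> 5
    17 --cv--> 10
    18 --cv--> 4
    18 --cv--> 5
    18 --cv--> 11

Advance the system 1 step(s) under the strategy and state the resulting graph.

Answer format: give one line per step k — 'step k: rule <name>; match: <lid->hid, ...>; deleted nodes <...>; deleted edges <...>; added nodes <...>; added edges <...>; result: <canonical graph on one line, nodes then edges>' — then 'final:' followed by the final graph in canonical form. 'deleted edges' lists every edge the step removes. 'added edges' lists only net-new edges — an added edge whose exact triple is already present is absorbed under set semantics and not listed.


step 1: rule r1; match: 0->15, 1->1, 2->4, 3->11; deleted nodes 15; deleted edges (15,1,cv); (15,4,cv); (15,11,cv); added nodes 19, 20, 21, 22, 23, 24, 25; added edges (22,1,cv); (22,19,cv); (22,21,cv); (23,4,cv); (23,19,cv); (23,20,cv); (24,11,cv); (24,20,cv); (24,21,cv); (25,19,cv); (25,20,cv); (25,21,cv); result: nodes: 1:V, 2:V, 4:V, 5:V, 10:V, 11:V, 17:T, 18:T, 19:V, 20:V, 21:V, 22:T, 23:T, 24:T, 25:T edges: (17,1,cv); (17,2,cvk); (17,5,cv); (17,10,cv); (18,4,cv); (18,5,cv); (18,11,cv); (22,1,cv); (22,19,cv); (22,21,cv); (23,4,cv); (23,19,cv); (23,20,cv); (24,11,cv); (24,20,cv); (24,21,cv); (25,19,cv); (25,20,cv); (25,21,cv)
final:
nodes: 1:V, 2:V, 4:V, 5:V, 10:V, 11:V, 17:T, 18:T, 19:V, 20:V, 21:V, 22:T, 23:T, 24:T, 25:T
edges: (17,1,cv); (17,2,cvk); (17,5,cv); (17,10,cv); (18,4,cv); (18,5,cv); (18,11,cv); (22,1,cv); (22,19,cv); (22,21,cv); (23,4,cv); (23,19,cv); (23,20,cv); (24,11,cv); (24,20,cv); (24,21,cv); (25,19,cv); (25,20,cv); (25,21,cv)


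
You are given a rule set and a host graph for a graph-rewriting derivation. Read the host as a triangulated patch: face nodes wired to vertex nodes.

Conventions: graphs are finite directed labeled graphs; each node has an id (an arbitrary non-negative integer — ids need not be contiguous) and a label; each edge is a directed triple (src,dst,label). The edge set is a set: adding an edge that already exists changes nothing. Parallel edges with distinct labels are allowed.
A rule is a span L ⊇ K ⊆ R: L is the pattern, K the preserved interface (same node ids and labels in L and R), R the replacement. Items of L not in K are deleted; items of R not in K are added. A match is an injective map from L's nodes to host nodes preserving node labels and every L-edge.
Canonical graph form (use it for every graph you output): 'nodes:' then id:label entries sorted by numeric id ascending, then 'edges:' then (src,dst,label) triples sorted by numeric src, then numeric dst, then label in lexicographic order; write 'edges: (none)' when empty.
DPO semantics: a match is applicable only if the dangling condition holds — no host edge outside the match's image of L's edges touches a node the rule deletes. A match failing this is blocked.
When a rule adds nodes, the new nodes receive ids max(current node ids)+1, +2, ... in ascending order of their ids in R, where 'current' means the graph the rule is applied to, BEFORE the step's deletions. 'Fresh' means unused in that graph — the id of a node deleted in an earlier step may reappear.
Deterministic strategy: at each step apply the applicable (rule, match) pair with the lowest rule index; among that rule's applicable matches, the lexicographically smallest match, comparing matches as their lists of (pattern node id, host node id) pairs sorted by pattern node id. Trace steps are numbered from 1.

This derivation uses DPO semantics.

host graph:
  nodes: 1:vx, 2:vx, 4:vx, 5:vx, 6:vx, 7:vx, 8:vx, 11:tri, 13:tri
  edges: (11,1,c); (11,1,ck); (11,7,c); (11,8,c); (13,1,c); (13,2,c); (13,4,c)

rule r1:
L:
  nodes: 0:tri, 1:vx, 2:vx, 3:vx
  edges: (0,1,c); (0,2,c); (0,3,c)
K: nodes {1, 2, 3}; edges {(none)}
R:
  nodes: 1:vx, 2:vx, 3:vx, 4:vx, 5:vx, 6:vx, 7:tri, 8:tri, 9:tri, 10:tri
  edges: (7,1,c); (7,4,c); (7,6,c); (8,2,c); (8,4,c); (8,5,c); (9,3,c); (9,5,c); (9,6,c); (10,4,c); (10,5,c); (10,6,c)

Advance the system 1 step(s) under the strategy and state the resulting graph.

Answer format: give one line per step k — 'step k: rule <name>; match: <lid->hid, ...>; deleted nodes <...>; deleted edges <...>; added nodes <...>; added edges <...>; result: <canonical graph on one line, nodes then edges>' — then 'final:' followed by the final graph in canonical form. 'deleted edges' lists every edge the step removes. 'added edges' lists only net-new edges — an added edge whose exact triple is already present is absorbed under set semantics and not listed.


step 1: rule r1; match: 0->13, 1->1, 2->2, 3->4; deleted nodes 13; deleted edges (13,1,c); (13,2,c); (13,4,c); added nodes 14, 15, 16, 17, 18, 19, 20; added edges (17,1,c); (17,14,c); (17,16,c); (18,2,c); (18,14,c); (18,15,c); (19,4,c); (19,15,c); (19,16,c); (20,14,c); (20,15,c); (20,16,c); result: nodes: 1:vx, 2:vx, 4:vx, 5:vx, 6:vx, 7:vx, 8:vx, 11:tri, 14:vx, 15:vx, 16:vx, 17:tri, 18:tri, 19:tri, 20:tri edges: (11,1,c); (11,1,ck); (11,7,c); (11,8,c); (17,1,c); (17,14,c); (17,16,c); (18,2,c); (18,14,c); (18,15,c); (19,4,c); (19,15,c); (19,16,c); (20,14,c); (20,15,c); (20,16,c)
final:
nodes: 1:vx, 2:vx, 4:vx, 5:vx, 6:vx, 7:vx, 8:vx, 11:tri, 14:vx, 15:vx, 16:vx, 17:tri, 18:tri, 19:tri, 20:tri
edges: (11,1,c); (11,1,ck); (11,7,c); (11,8,c); (17,1,c); (17,14,c); (17,16,c); (18,2,c); (18,14,c); (18,15,c); (19,4,c); (19,15,c); (19,16,c); (20,14,c); (20,15,c); (20,16,c)


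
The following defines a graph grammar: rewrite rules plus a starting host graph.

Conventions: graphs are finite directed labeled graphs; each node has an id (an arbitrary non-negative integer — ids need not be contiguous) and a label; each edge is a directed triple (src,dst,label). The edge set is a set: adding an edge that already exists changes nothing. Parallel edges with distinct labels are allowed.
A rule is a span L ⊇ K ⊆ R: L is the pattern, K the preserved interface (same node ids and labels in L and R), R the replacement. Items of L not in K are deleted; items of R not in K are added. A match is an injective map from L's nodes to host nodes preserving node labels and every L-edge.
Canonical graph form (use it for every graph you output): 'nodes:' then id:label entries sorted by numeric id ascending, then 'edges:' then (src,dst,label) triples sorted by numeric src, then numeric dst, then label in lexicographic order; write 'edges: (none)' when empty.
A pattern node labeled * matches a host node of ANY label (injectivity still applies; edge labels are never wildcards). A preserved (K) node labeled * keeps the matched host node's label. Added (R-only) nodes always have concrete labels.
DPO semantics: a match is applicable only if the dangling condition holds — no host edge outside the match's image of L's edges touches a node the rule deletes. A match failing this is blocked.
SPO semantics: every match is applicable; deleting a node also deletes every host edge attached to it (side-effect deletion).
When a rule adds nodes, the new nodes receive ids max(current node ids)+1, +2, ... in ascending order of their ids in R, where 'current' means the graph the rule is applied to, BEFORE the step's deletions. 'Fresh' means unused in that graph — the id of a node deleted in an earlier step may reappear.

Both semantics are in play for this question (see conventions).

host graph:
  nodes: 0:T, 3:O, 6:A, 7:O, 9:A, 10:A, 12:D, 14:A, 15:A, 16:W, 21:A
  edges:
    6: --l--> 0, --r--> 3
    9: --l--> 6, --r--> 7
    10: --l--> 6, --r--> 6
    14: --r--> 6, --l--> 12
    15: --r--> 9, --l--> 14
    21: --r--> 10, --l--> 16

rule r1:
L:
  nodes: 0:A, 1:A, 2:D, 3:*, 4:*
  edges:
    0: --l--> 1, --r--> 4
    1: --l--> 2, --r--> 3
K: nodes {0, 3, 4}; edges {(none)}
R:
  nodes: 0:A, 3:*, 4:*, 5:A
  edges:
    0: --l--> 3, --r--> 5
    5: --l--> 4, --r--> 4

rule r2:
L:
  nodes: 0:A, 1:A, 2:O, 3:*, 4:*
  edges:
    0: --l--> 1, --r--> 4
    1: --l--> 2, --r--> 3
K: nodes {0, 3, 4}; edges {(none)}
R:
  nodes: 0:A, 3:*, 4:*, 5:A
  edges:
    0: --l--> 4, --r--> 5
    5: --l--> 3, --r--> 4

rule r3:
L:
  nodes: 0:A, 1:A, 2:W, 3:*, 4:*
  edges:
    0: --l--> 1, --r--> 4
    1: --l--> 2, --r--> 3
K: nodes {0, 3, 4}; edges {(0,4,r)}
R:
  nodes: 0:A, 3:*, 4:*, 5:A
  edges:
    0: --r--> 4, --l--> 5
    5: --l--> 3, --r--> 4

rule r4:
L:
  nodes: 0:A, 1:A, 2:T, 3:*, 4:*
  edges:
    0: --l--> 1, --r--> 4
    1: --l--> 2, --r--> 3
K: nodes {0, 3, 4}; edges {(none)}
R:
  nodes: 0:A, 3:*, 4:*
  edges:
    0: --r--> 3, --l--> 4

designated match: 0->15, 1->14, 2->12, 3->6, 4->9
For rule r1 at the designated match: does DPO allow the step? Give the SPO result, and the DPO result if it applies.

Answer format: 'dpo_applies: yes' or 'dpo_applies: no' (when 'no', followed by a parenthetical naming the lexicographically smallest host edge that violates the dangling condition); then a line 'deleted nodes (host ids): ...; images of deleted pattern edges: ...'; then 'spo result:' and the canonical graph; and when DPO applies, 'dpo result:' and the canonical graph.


dpo_applies: yes
deleted nodes (host ids): 12, 14; images of deleted pattern edges: (14,6,r); (14,12,l); (15,9,r); (15,14,l)
spo result:
nodes: 0:T, 3:O, 6:A, 7:O, 9:A, 10:A, 15:A, 16:W, 21:A, 22:A
edges: (6,0,l); (6,3,r); (9,6,l); (9,7,r); (10,6,l); (10,6,r); (15,6,l); (15,22,r); (21,10,r); (21,16,l); (22,9,l); (22,9,r)
dpo result:
nodes: 0:T, 3:O, 6:A, 7:O, 9:A, 10:A, 15:A, 16:W, 21:A, 22:A
edges: (6,0,l); (6,3,r); (9,6,l); (9,7,r); (10,6,l); (10,6,r); (15,6,l); (15,22,r); (21,10,r); (21,16,l); (22,9,l); (22,9,r)
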